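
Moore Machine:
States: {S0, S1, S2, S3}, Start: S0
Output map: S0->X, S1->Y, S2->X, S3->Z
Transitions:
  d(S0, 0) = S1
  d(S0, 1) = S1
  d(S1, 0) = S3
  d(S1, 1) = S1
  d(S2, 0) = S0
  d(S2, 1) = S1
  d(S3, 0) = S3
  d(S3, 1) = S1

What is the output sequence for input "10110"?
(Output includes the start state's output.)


Start: S0 (output X)
  --1--> S1 (output Y)
  --0--> S3 (output Z)
  --1--> S1 (output Y)
  --1--> S1 (output Y)
  --0--> S3 (output Z)

"XYZYYZ"


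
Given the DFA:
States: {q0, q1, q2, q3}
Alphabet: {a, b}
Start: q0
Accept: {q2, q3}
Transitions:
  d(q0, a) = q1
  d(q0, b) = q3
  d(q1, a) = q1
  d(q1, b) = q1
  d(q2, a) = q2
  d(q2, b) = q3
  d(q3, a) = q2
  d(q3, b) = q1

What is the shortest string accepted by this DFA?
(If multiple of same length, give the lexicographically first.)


BFS by string length (lex-first path to each state shown):
  len 0: q0<-""
  len 1: q1<-"a", q3<-"b"
Found accept state at length 1.

"b"


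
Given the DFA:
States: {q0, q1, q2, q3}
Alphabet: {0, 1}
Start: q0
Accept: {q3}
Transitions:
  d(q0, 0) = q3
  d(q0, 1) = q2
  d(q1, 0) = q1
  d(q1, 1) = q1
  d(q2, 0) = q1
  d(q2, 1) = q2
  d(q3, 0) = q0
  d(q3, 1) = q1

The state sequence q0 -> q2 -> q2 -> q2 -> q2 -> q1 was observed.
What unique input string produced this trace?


Trace back each transition to find the symbol:
  q0 --[1]--> q2
  q2 --[1]--> q2
  q2 --[1]--> q2
  q2 --[1]--> q2
  q2 --[0]--> q1

"11110"


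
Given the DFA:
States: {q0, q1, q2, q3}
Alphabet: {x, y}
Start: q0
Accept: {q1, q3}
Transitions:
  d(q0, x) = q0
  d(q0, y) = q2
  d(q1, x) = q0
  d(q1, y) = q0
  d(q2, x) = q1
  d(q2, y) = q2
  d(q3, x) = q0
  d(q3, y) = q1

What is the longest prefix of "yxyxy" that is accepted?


Run the DFA, marking each prefix where the state is accepting:
  "" -> q0 [reject]
  "y" -> q2 [reject]
  "yx" -> q1 [accept]
  "yxy" -> q0 [reject]
  "yxyx" -> q0 [reject]
  "yxyxy" -> q2 [reject]

"yx"


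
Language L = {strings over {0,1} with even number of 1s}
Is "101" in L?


count('1') = 2; 2 mod 2 = 0

Yes, "101" is in L


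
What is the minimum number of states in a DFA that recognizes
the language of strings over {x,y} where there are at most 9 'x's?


States: count = 0, 1, ..., 9 (all accepting; 10 states), plus a dead state for count > 9.
Total: 10 + 1 = 11.

11


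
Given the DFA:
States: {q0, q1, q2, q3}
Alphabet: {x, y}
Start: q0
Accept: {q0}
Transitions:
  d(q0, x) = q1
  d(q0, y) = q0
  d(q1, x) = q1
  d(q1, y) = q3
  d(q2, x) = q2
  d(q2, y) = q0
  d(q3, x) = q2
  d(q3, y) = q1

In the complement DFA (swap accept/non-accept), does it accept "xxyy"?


Trace: q0 -> q1 -> q1 -> q3 -> q1
Final: q1
Original accept: {q0}
Complement: q1 is not in original accept

Yes, complement accepts (original rejects)


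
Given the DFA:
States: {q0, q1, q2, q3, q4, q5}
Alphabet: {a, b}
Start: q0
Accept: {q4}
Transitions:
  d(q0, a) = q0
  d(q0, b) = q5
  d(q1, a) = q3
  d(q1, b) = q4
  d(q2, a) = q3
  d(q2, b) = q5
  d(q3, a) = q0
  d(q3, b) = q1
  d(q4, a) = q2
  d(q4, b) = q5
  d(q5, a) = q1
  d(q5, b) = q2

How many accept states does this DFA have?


Accept states listed: {q4}
Counting: q4(1)

1


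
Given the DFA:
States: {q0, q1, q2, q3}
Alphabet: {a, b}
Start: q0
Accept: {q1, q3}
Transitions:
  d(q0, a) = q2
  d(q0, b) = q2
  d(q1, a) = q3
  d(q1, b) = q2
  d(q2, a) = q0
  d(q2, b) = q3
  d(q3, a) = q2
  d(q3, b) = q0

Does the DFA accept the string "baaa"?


Trace: q0 -> q2 -> q0 -> q2 -> q0
Final state: q0
Accept states: {q1, q3}

No, rejected (final state q0 is not an accept state)


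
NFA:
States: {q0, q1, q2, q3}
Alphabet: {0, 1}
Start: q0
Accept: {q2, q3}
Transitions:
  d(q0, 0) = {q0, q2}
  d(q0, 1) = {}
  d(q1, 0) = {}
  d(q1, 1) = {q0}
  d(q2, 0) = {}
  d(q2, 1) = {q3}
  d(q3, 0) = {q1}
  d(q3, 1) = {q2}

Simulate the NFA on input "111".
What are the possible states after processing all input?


Start: {q0}
  --1--> {}
  --1--> {}
  --1--> {}

{} (empty set, no valid transitions)


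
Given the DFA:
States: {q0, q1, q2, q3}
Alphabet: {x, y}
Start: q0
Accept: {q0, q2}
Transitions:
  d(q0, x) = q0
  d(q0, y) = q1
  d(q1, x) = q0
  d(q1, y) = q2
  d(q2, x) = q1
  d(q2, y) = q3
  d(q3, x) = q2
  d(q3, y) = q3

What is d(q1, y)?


Looking up transition d(q1, y)

q2


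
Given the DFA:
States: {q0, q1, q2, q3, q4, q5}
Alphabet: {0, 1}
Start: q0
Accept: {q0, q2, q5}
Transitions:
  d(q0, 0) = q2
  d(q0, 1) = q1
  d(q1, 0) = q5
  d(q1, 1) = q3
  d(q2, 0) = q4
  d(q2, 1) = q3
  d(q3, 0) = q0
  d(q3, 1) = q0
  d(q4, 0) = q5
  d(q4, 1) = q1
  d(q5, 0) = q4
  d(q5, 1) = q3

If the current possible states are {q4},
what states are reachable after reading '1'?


Apply transition on '1' from each current state:
  d(q4, 1) = q1

{q1}


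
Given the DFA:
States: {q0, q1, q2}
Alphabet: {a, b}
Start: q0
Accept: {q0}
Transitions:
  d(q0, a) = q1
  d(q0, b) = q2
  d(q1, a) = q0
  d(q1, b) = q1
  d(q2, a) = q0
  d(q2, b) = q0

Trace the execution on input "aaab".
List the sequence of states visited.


Input: aaab
d(q0, a) = q1
d(q1, a) = q0
d(q0, a) = q1
d(q1, b) = q1


q0 -> q1 -> q0 -> q1 -> q1


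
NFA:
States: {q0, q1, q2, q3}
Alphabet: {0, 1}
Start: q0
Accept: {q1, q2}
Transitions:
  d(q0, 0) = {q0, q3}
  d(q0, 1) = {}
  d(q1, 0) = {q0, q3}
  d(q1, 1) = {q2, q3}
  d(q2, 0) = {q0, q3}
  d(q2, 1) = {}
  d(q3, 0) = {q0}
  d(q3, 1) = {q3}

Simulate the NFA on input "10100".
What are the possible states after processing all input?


Start: {q0}
  --1--> {}
  --0--> {}
  --1--> {}
  --0--> {}
  --0--> {}

{} (empty set, no valid transitions)


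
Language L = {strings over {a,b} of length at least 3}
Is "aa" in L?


length = 2

No, "aa" is not in L


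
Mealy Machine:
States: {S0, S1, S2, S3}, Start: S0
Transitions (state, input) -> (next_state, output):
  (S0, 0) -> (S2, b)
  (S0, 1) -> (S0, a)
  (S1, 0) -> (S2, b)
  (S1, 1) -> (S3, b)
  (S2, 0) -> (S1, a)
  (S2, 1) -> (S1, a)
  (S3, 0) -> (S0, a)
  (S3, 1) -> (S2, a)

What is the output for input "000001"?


Step-by-step:
  (S0, 0) -> (S2, b)
  (S2, 0) -> (S1, a)
  (S1, 0) -> (S2, b)
  (S2, 0) -> (S1, a)
  (S1, 0) -> (S2, b)
  (S2, 1) -> (S1, a)

"bababa"


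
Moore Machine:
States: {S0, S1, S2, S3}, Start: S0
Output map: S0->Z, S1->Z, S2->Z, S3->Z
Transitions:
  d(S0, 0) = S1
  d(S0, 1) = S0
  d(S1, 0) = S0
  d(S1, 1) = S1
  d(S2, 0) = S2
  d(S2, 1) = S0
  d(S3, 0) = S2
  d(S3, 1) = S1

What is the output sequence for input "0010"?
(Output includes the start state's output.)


Start: S0 (output Z)
  --0--> S1 (output Z)
  --0--> S0 (output Z)
  --1--> S0 (output Z)
  --0--> S1 (output Z)

"ZZZZZ"


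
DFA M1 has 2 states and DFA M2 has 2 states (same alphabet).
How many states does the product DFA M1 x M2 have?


Product construction pairs every M1 state with every M2 state.
2 * 2 = 4

4


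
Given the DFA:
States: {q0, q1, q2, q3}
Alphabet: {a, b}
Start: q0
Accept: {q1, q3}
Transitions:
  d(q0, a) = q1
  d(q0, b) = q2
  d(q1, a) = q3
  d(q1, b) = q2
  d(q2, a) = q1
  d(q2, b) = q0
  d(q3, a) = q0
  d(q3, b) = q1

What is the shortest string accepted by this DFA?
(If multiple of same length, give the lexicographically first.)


BFS by string length (lex-first path to each state shown):
  len 0: q0<-""
  len 1: q1<-"a", q2<-"b"
Found accept state at length 1.

"a"


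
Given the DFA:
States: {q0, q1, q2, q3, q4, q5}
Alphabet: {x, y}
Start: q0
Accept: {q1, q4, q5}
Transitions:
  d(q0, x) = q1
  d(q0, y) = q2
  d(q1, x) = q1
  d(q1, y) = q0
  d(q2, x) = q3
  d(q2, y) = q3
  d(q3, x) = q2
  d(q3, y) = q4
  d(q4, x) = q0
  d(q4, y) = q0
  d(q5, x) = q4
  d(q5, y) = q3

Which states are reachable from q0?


BFS from q0:
  layer 0: {q0}
  layer 1: {q1, q2}
  layer 2: {q3}
  layer 3: {q4}

{q0, q1, q2, q3, q4}


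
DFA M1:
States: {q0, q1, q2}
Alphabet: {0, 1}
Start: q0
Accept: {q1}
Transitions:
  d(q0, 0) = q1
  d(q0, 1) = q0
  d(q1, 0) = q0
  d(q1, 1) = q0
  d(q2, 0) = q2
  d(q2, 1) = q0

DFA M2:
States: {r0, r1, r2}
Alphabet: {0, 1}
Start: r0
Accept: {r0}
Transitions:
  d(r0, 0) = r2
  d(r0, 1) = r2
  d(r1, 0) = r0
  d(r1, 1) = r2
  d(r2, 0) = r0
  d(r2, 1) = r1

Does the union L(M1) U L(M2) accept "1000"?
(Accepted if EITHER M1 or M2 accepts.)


M1: final=q1 accepted=True
M2: final=r0 accepted=True

Yes, union accepts


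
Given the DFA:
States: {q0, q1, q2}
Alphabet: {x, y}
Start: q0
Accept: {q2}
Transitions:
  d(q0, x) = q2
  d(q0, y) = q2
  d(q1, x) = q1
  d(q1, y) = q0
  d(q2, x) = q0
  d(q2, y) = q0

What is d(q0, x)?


Looking up transition d(q0, x)

q2


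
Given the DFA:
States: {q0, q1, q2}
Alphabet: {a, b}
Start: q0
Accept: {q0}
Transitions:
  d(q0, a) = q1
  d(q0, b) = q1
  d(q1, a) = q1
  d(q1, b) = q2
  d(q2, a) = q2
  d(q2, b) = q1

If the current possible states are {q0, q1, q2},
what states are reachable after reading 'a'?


Apply transition on 'a' from each current state:
  d(q0, a) = q1
  d(q1, a) = q1
  d(q2, a) = q2

{q1, q2}


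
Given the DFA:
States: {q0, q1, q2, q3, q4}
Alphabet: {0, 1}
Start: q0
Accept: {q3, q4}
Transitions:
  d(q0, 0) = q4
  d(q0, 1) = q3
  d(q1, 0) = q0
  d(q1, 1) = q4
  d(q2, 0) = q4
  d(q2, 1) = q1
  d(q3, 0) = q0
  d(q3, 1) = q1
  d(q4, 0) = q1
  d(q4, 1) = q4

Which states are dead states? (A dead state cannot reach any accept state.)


Forward reachability from each state:
  q0 -> reaches accept state q3 (live)
  q1 -> reaches accept state q3 (live)
  q2 -> reaches accept state q3 (live)
  q3 -> reaches accept state q3 (live)
  q4 -> reaches accept state q3 (live)

None (all states can reach an accept state)


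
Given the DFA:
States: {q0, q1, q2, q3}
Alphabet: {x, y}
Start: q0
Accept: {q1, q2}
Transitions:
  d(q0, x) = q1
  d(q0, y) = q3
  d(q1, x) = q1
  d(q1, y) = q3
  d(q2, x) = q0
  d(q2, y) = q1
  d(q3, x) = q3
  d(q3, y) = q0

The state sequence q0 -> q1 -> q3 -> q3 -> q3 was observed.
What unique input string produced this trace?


Trace back each transition to find the symbol:
  q0 --[x]--> q1
  q1 --[y]--> q3
  q3 --[x]--> q3
  q3 --[x]--> q3

"xyxx"


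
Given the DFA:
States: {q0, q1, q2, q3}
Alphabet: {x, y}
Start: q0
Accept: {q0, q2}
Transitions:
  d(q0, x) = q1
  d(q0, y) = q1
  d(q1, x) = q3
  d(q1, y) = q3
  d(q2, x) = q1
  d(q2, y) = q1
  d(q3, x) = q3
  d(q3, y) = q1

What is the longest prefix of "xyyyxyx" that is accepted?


Run the DFA, marking each prefix where the state is accepting:
  "" -> q0 [accept]
  "x" -> q1 [reject]
  "xy" -> q3 [reject]
  "xyy" -> q1 [reject]
  "xyyy" -> q3 [reject]
  "xyyyx" -> q3 [reject]
  "xyyyxy" -> q1 [reject]
  "xyyyxyx" -> q3 [reject]

""


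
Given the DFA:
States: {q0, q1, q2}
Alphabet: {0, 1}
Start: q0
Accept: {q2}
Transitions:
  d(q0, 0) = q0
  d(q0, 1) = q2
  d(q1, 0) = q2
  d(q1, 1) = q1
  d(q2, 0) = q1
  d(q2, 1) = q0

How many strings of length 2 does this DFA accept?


Enumerating all length-2 strings:
  "00" -> q0 [reject]
  "01" -> q2 [accept]
  "10" -> q1 [reject]
  "11" -> q0 [reject]

1 out of 4


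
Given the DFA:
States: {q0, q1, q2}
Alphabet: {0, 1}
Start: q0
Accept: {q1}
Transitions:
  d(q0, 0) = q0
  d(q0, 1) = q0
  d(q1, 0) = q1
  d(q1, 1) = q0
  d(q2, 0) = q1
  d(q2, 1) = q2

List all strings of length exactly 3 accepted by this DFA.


All strings of length 3: 8 total
Accepted: 0

None


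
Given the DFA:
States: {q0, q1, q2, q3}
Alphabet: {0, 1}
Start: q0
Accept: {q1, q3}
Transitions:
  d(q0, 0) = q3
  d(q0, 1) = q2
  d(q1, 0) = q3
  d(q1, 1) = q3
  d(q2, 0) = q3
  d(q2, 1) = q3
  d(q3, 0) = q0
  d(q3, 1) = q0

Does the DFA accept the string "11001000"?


Trace: q0 -> q2 -> q3 -> q0 -> q3 -> q0 -> q3 -> q0 -> q3
Final state: q3
Accept states: {q1, q3}

Yes, accepted (final state q3 is an accept state)


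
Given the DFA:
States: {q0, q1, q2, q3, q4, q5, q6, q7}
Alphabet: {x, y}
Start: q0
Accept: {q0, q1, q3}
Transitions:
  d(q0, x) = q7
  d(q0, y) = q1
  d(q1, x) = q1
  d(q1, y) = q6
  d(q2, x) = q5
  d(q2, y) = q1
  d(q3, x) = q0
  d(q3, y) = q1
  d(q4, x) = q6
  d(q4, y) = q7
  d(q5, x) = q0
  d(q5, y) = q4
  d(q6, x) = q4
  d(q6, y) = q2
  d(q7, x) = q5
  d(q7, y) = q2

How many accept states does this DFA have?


Accept states listed: {q0, q1, q3}
Counting: q0(1) q1(2) q3(3)

3


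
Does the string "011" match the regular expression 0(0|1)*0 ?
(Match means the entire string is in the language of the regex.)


|string| = 3; first = '0'; last = '1'

No, "011" does not match 0(0|1)*0


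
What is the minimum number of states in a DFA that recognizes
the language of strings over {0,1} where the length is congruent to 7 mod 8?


States track (length) mod 8.
Need 8 states: one per remainder 0..7; accept = remainder 7.

8


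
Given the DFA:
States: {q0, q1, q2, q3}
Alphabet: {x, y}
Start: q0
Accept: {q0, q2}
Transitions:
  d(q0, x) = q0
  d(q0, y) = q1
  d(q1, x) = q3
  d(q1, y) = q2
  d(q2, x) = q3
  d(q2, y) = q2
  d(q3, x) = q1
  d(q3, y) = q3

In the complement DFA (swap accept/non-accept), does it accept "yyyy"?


Trace: q0 -> q1 -> q2 -> q2 -> q2
Final: q2
Original accept: {q0, q2}
Complement: q2 is in original accept

No, complement rejects (original accepts)


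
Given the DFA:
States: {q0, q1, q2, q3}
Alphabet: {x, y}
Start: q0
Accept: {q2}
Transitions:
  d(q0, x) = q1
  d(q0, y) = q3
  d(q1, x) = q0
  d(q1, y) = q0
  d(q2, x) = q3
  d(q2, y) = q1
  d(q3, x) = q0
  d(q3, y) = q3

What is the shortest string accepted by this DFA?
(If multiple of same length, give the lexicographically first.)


BFS by string length (lex-first path to each state shown):
  len 0: q0<-""
  len 1: q1<-"x", q3<-"y"
  len 2: q0<-"xx", q3<-"yy"
  len 3: q0<-"yyx", q1<-"xxx", q3<-"xxy"
  len 4: q0<-"xxxx", q1<-"yyxx", q3<-"xxyy"
  len 5: q0<-"xxyyx", q1<-"xxxxx", q3<-"xxxxy"
  len 6: q0<-"xxxxxx", q1<-"xxyyxx", q3<-"xxxxyy"
  len 7: q0<-"xxxxyyx", q1<-"xxxxxxx", q3<-"xxxxxxy"
  len 8: q0<-"xxxxxxxx", q1<-"xxxxyyxx", q3<-"xxxxxxyy"

No string accepted (empty language)


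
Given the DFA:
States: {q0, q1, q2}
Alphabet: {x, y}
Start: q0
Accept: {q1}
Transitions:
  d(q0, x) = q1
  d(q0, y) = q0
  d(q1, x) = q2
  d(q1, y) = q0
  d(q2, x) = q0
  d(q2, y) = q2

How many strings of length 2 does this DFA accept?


Enumerating all length-2 strings:
  "xx" -> q2 [reject]
  "xy" -> q0 [reject]
  "yx" -> q1 [accept]
  "yy" -> q0 [reject]

1 out of 4


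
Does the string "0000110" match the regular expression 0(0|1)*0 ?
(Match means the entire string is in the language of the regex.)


|string| = 7; first = '0'; last = '0'

Yes, "0000110" matches 0(0|1)*0


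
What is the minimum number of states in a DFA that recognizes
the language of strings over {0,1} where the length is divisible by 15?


States track (length) mod 15.
Need 15 states: one per remainder 0..14; accept = remainder 0.

15


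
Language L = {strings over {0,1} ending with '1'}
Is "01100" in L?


last symbol = '0'

No, "01100" is not in L


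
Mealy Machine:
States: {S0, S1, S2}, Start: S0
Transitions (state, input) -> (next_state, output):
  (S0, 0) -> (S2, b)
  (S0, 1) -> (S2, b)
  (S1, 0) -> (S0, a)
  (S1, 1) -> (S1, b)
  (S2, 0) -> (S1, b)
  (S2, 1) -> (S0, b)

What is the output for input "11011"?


Step-by-step:
  (S0, 1) -> (S2, b)
  (S2, 1) -> (S0, b)
  (S0, 0) -> (S2, b)
  (S2, 1) -> (S0, b)
  (S0, 1) -> (S2, b)

"bbbbb"


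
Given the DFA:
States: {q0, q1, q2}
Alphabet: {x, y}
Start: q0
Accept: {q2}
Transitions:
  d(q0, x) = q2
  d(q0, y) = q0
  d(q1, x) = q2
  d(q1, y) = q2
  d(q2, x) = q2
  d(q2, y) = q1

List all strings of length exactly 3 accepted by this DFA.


All strings of length 3: 8 total
Accepted: 5

"xxx", "xyx", "xyy", "yxx", "yyx"


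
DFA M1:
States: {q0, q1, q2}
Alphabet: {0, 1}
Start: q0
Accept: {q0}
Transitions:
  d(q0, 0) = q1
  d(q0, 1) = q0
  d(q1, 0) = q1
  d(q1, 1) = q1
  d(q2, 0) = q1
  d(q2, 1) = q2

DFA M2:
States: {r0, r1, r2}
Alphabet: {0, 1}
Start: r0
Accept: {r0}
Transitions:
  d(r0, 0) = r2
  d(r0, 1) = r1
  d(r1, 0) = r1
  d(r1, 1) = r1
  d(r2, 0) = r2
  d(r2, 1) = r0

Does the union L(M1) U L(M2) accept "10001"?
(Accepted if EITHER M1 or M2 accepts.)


M1: final=q1 accepted=False
M2: final=r1 accepted=False

No, union rejects (neither accepts)


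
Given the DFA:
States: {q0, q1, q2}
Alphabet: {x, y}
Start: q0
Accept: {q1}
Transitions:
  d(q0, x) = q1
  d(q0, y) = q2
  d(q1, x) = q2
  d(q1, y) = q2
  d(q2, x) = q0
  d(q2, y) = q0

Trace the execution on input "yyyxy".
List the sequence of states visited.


Input: yyyxy
d(q0, y) = q2
d(q2, y) = q0
d(q0, y) = q2
d(q2, x) = q0
d(q0, y) = q2


q0 -> q2 -> q0 -> q2 -> q0 -> q2


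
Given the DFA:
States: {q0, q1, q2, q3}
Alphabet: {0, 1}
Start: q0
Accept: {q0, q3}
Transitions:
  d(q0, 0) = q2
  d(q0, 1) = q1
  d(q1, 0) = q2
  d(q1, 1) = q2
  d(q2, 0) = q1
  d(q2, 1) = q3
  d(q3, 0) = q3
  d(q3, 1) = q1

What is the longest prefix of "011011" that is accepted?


Run the DFA, marking each prefix where the state is accepting:
  "" -> q0 [accept]
  "0" -> q2 [reject]
  "01" -> q3 [accept]
  "011" -> q1 [reject]
  "0110" -> q2 [reject]
  "01101" -> q3 [accept]
  "011011" -> q1 [reject]

"01101"


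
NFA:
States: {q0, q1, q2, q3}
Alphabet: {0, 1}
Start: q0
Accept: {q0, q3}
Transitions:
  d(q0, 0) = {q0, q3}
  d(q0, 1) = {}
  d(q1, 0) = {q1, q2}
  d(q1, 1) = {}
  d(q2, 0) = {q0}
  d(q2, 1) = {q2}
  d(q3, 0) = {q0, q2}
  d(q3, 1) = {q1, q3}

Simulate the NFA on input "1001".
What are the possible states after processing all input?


Start: {q0}
  --1--> {}
  --0--> {}
  --0--> {}
  --1--> {}

{} (empty set, no valid transitions)


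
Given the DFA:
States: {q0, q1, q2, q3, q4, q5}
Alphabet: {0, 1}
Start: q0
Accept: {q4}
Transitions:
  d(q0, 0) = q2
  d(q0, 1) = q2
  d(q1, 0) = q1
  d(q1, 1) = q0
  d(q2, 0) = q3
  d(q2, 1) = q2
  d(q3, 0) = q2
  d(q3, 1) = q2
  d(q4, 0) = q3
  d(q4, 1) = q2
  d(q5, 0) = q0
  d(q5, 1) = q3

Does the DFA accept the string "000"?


Trace: q0 -> q2 -> q3 -> q2
Final state: q2
Accept states: {q4}

No, rejected (final state q2 is not an accept state)


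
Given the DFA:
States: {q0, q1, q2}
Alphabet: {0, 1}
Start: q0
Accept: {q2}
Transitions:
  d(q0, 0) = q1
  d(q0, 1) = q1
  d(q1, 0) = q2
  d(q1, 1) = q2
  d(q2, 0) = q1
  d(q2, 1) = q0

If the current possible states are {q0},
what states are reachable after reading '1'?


Apply transition on '1' from each current state:
  d(q0, 1) = q1

{q1}


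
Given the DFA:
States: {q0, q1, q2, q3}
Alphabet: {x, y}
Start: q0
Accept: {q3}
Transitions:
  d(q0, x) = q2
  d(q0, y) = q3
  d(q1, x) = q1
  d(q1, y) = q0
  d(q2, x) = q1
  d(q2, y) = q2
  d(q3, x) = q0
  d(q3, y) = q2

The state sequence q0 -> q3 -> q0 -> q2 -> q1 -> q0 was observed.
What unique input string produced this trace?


Trace back each transition to find the symbol:
  q0 --[y]--> q3
  q3 --[x]--> q0
  q0 --[x]--> q2
  q2 --[x]--> q1
  q1 --[y]--> q0

"yxxxy"


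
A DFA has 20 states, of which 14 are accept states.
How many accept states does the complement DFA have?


Complement swaps accept and non-accept states.
20 - 14 = 6

6


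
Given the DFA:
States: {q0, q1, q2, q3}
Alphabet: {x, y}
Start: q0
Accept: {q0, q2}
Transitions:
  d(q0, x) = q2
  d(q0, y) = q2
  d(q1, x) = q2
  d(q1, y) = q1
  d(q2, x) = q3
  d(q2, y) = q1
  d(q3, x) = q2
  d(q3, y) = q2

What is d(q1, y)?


Looking up transition d(q1, y)

q1


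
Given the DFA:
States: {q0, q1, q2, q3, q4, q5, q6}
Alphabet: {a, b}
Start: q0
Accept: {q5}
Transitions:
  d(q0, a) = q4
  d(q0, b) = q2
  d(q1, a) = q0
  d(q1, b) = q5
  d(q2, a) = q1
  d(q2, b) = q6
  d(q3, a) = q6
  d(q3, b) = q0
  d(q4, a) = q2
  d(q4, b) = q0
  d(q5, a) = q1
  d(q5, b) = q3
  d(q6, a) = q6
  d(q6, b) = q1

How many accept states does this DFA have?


Accept states listed: {q5}
Counting: q5(1)

1


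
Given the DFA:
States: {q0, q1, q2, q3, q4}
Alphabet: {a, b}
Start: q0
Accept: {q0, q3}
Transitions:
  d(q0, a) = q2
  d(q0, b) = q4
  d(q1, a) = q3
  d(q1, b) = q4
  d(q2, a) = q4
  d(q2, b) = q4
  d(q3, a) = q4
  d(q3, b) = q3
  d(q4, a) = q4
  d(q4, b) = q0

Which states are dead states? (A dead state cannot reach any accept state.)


Forward reachability from each state:
  q0 -> reaches accept state q0 (live)
  q1 -> reaches accept state q0 (live)
  q2 -> reaches accept state q0 (live)
  q3 -> reaches accept state q0 (live)
  q4 -> reaches accept state q0 (live)

None (all states can reach an accept state)


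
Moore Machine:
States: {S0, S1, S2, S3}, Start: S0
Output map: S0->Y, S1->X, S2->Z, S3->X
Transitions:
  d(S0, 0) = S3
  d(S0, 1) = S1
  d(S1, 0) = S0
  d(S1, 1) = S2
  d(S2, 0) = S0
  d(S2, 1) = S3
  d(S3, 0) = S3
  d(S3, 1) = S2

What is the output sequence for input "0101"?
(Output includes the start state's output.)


Start: S0 (output Y)
  --0--> S3 (output X)
  --1--> S2 (output Z)
  --0--> S0 (output Y)
  --1--> S1 (output X)

"YXZYX"


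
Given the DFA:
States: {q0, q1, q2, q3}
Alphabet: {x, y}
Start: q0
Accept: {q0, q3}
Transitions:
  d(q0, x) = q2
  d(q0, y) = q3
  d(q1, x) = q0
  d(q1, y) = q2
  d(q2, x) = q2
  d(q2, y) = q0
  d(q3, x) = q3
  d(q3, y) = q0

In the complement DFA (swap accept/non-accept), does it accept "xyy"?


Trace: q0 -> q2 -> q0 -> q3
Final: q3
Original accept: {q0, q3}
Complement: q3 is in original accept

No, complement rejects (original accepts)


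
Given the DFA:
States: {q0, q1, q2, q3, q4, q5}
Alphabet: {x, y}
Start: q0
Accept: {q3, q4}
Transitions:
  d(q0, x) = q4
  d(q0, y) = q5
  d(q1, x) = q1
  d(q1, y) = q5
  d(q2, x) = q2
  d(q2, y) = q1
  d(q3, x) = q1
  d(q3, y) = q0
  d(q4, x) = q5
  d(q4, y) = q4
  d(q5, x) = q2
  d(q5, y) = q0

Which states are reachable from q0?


BFS from q0:
  layer 0: {q0}
  layer 1: {q4, q5}
  layer 2: {q2}
  layer 3: {q1}

{q0, q1, q2, q4, q5}


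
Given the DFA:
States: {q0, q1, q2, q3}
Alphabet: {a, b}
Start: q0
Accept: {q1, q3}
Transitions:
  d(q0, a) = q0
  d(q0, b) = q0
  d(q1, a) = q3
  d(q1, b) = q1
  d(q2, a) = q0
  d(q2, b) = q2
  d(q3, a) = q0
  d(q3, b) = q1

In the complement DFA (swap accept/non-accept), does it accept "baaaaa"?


Trace: q0 -> q0 -> q0 -> q0 -> q0 -> q0 -> q0
Final: q0
Original accept: {q1, q3}
Complement: q0 is not in original accept

Yes, complement accepts (original rejects)


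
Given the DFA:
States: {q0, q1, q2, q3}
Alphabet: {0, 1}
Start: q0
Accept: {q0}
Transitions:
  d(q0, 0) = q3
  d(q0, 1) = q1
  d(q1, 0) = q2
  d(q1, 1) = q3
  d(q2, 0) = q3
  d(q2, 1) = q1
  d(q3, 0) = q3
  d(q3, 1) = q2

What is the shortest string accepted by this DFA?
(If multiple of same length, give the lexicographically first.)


BFS by string length (lex-first path to each state shown):
  len 0: q0<-""
Found accept state at length 0.

"" (empty string)


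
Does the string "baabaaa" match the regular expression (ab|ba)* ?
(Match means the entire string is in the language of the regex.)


|string| = 7; first = 'b'; last = 'a'

No, "baabaaa" does not match (ab|ba)*


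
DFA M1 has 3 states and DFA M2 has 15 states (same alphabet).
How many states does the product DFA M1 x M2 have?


Product construction pairs every M1 state with every M2 state.
3 * 15 = 45

45


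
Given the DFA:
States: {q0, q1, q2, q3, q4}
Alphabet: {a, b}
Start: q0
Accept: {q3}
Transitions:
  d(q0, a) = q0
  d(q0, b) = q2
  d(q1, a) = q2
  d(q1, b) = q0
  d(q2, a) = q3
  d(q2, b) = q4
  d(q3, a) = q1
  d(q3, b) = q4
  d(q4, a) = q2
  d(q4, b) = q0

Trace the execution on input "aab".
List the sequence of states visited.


Input: aab
d(q0, a) = q0
d(q0, a) = q0
d(q0, b) = q2


q0 -> q0 -> q0 -> q2


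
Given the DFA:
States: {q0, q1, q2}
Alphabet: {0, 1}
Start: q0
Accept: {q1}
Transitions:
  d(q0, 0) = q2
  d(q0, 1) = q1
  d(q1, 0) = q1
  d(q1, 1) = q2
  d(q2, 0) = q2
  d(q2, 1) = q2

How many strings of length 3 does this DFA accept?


Enumerating all length-3 strings:
  "000" -> q2 [reject]
  "001" -> q2 [reject]
  "010" -> q2 [reject]
  "011" -> q2 [reject]
  "100" -> q1 [accept]
  "101" -> q2 [reject]
  "110" -> q2 [reject]
  "111" -> q2 [reject]

1 out of 8


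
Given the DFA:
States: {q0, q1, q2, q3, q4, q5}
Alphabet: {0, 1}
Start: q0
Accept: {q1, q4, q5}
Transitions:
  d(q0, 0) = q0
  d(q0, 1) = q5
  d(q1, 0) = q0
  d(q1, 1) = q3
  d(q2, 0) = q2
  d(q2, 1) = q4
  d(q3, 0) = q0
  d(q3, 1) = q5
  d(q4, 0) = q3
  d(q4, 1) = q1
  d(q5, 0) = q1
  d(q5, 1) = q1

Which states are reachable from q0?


BFS from q0:
  layer 0: {q0}
  layer 1: {q5}
  layer 2: {q1}
  layer 3: {q3}

{q0, q1, q3, q5}


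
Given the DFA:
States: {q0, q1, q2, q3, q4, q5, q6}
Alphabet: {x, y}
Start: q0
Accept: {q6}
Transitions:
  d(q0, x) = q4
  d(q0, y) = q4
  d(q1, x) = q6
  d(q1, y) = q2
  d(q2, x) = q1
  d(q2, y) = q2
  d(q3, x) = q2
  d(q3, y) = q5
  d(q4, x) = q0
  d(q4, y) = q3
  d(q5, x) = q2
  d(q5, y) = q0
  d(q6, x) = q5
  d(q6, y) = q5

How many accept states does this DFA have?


Accept states listed: {q6}
Counting: q6(1)

1


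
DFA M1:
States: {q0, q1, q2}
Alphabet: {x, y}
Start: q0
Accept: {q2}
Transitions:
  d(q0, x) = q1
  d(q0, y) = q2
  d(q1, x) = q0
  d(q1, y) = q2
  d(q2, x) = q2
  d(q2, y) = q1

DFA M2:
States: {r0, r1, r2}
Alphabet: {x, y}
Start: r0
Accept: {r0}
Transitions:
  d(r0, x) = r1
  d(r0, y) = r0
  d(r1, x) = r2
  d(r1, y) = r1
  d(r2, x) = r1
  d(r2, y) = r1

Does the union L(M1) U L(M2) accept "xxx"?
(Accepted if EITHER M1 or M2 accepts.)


M1: final=q1 accepted=False
M2: final=r1 accepted=False

No, union rejects (neither accepts)


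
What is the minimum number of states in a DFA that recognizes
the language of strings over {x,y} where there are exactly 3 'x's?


States: count = 0, 1, ..., 3 (that's 4 states), plus a dead state for count > 3.
Total: 4 + 1 = 5. Accept = count-3 state.

5


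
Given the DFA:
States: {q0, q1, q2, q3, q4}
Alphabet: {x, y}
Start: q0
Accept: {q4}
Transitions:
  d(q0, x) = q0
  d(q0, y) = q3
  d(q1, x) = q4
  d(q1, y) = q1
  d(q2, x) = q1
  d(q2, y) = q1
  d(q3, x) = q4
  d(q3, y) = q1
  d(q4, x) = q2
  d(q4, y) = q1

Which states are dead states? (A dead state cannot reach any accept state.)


Forward reachability from each state:
  q0 -> reaches accept state q4 (live)
  q1 -> reaches accept state q4 (live)
  q2 -> reaches accept state q4 (live)
  q3 -> reaches accept state q4 (live)
  q4 -> reaches accept state q4 (live)

None (all states can reach an accept state)


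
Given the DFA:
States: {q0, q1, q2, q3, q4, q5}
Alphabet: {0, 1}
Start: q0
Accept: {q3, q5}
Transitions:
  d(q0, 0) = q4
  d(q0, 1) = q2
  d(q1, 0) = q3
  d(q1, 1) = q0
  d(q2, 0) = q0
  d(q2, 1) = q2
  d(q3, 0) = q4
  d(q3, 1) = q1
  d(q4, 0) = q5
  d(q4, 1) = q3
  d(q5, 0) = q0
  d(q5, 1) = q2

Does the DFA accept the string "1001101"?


Trace: q0 -> q2 -> q0 -> q4 -> q3 -> q1 -> q3 -> q1
Final state: q1
Accept states: {q3, q5}

No, rejected (final state q1 is not an accept state)


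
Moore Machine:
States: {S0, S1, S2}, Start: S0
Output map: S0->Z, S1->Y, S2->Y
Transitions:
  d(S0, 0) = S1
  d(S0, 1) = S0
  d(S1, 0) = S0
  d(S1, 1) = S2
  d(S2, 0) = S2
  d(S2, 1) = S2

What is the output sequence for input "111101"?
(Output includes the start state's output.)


Start: S0 (output Z)
  --1--> S0 (output Z)
  --1--> S0 (output Z)
  --1--> S0 (output Z)
  --1--> S0 (output Z)
  --0--> S1 (output Y)
  --1--> S2 (output Y)

"ZZZZZYY"


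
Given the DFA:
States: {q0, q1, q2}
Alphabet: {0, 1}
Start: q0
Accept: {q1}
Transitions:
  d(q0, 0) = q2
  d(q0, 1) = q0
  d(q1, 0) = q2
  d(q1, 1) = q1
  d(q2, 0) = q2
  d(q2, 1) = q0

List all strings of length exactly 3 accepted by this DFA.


All strings of length 3: 8 total
Accepted: 0

None


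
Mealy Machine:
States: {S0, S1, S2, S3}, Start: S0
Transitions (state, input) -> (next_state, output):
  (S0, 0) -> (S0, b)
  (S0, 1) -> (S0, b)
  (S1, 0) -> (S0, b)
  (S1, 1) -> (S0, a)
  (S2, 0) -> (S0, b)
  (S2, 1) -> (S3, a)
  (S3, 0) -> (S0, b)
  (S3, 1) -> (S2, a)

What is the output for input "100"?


Step-by-step:
  (S0, 1) -> (S0, b)
  (S0, 0) -> (S0, b)
  (S0, 0) -> (S0, b)

"bbb"


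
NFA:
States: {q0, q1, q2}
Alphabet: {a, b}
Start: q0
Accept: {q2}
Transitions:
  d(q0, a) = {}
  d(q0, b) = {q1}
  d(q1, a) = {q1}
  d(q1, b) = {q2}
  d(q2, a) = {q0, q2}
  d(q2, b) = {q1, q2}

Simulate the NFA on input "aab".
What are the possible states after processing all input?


Start: {q0}
  --a--> {}
  --a--> {}
  --b--> {}

{} (empty set, no valid transitions)


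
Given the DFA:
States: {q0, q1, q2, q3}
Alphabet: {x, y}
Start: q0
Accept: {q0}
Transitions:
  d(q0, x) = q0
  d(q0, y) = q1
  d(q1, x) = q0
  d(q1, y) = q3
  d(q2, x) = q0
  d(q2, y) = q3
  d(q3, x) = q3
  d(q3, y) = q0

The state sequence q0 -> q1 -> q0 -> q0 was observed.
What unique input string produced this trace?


Trace back each transition to find the symbol:
  q0 --[y]--> q1
  q1 --[x]--> q0
  q0 --[x]--> q0

"yxx"


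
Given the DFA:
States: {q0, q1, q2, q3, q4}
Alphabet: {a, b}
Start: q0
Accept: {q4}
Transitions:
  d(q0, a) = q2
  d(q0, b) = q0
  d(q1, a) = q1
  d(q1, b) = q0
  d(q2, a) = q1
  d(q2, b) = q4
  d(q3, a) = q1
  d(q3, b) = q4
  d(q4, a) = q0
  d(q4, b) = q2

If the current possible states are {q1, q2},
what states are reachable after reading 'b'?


Apply transition on 'b' from each current state:
  d(q1, b) = q0
  d(q2, b) = q4

{q0, q4}


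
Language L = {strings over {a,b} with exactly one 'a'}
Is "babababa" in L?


count('a') = 4

No, "babababa" is not in L


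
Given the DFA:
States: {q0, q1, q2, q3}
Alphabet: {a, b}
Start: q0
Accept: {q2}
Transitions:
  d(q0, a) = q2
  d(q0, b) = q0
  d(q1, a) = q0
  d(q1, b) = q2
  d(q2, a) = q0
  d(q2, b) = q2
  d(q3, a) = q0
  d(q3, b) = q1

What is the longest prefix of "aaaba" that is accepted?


Run the DFA, marking each prefix where the state is accepting:
  "" -> q0 [reject]
  "a" -> q2 [accept]
  "aa" -> q0 [reject]
  "aaa" -> q2 [accept]
  "aaab" -> q2 [accept]
  "aaaba" -> q0 [reject]

"aaab"


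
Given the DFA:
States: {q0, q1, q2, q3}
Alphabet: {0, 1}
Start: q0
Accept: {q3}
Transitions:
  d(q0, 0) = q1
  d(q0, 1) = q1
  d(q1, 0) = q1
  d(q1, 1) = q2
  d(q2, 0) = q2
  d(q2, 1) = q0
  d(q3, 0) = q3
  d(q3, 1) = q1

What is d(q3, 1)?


Looking up transition d(q3, 1)

q1


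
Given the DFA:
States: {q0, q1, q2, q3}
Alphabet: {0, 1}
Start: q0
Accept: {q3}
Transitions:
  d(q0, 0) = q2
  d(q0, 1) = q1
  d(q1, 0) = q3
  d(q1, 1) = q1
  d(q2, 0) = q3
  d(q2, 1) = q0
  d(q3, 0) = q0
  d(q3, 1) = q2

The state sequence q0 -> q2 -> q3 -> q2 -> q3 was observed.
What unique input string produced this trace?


Trace back each transition to find the symbol:
  q0 --[0]--> q2
  q2 --[0]--> q3
  q3 --[1]--> q2
  q2 --[0]--> q3

"0010"


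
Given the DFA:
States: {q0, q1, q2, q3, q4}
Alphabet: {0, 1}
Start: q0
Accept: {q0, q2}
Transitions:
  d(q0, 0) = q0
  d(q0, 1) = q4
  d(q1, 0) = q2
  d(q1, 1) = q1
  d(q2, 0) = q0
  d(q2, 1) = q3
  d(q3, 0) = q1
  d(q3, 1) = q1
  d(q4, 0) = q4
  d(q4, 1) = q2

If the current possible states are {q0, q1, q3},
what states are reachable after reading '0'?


Apply transition on '0' from each current state:
  d(q0, 0) = q0
  d(q1, 0) = q2
  d(q3, 0) = q1

{q0, q1, q2}


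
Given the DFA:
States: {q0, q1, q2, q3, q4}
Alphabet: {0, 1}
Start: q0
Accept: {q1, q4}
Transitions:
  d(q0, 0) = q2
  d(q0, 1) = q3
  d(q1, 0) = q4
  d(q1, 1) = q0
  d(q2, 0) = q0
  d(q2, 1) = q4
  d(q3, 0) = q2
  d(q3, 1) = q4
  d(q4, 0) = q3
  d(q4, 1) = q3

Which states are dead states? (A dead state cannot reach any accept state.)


Forward reachability from each state:
  q0 -> reaches accept state q4 (live)
  q1 -> reaches accept state q1 (live)
  q2 -> reaches accept state q4 (live)
  q3 -> reaches accept state q4 (live)
  q4 -> reaches accept state q4 (live)

None (all states can reach an accept state)


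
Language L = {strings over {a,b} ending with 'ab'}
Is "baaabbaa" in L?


last two symbols = 'aa'

No, "baaabbaa" is not in L


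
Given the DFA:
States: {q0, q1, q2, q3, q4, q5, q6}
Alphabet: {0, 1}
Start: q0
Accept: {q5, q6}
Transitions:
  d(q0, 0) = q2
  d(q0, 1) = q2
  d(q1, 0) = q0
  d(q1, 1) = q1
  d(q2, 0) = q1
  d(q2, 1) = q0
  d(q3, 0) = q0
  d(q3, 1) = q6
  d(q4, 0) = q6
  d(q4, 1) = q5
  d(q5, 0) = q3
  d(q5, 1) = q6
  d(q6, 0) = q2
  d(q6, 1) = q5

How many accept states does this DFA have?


Accept states listed: {q5, q6}
Counting: q5(1) q6(2)

2


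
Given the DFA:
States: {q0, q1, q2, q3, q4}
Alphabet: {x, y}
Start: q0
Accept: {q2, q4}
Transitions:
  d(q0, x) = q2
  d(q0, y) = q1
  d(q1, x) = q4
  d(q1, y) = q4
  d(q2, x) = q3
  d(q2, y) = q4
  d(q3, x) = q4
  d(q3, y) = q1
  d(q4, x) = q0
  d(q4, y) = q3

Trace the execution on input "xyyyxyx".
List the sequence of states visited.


Input: xyyyxyx
d(q0, x) = q2
d(q2, y) = q4
d(q4, y) = q3
d(q3, y) = q1
d(q1, x) = q4
d(q4, y) = q3
d(q3, x) = q4


q0 -> q2 -> q4 -> q3 -> q1 -> q4 -> q3 -> q4


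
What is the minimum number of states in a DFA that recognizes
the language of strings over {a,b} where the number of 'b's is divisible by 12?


States track (count of 'b') mod 12.
Need 12 states: one per remainder 0..11; accept = remainder 0.

12


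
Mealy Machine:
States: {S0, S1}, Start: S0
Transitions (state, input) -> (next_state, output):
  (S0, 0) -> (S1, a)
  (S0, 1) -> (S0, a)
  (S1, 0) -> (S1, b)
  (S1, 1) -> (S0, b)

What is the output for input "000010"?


Step-by-step:
  (S0, 0) -> (S1, a)
  (S1, 0) -> (S1, b)
  (S1, 0) -> (S1, b)
  (S1, 0) -> (S1, b)
  (S1, 1) -> (S0, b)
  (S0, 0) -> (S1, a)

"abbbba"


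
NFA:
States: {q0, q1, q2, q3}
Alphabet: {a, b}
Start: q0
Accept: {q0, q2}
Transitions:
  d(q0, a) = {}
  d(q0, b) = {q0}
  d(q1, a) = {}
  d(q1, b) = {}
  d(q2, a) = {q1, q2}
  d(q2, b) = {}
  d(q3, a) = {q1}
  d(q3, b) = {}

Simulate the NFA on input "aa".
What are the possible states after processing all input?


Start: {q0}
  --a--> {}
  --a--> {}

{} (empty set, no valid transitions)


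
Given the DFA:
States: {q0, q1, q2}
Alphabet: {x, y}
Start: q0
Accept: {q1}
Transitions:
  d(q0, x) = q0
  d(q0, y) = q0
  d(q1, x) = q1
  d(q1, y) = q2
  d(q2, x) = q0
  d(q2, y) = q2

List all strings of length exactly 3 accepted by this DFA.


All strings of length 3: 8 total
Accepted: 0

None


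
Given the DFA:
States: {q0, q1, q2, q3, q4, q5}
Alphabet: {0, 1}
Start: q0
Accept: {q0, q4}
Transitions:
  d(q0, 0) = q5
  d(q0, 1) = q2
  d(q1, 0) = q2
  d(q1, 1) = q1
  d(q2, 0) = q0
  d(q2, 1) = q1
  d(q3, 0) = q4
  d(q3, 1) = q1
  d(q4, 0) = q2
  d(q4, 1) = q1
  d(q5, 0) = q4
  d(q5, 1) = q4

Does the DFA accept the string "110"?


Trace: q0 -> q2 -> q1 -> q2
Final state: q2
Accept states: {q0, q4}

No, rejected (final state q2 is not an accept state)


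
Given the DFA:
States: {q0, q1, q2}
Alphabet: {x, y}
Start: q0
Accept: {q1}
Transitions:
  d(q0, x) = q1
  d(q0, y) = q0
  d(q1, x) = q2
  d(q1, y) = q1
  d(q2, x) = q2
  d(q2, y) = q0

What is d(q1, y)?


Looking up transition d(q1, y)

q1


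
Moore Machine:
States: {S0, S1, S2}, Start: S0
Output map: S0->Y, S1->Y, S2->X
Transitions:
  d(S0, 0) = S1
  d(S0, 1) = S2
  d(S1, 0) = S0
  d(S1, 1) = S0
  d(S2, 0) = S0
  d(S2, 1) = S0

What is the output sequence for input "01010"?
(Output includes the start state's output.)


Start: S0 (output Y)
  --0--> S1 (output Y)
  --1--> S0 (output Y)
  --0--> S1 (output Y)
  --1--> S0 (output Y)
  --0--> S1 (output Y)

"YYYYYY"


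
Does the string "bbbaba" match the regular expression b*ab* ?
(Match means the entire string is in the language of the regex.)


|string| = 6; first = 'b'; last = 'a'

No, "bbbaba" does not match b*ab*


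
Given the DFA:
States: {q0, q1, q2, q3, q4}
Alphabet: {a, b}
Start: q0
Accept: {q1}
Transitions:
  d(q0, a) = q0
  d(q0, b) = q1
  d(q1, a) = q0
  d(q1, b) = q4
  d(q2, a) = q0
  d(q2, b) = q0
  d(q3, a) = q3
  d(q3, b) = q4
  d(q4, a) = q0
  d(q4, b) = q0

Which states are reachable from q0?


BFS from q0:
  layer 0: {q0}
  layer 1: {q1}
  layer 2: {q4}

{q0, q1, q4}


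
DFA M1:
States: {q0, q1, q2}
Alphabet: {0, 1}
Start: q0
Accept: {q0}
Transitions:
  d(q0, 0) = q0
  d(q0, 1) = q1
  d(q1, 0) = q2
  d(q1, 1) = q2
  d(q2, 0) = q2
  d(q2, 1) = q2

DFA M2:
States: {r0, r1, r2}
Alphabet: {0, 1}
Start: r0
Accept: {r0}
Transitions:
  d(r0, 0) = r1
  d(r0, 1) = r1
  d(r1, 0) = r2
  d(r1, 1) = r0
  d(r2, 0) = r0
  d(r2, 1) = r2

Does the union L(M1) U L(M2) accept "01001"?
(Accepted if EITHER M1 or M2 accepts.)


M1: final=q2 accepted=False
M2: final=r2 accepted=False

No, union rejects (neither accepts)


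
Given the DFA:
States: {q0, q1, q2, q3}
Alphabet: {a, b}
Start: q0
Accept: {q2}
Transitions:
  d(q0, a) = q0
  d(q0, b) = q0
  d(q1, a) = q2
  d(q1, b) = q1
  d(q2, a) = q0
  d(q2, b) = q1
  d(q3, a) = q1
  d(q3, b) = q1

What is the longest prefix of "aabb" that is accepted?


Run the DFA, marking each prefix where the state is accepting:
  "" -> q0 [reject]
  "a" -> q0 [reject]
  "aa" -> q0 [reject]
  "aab" -> q0 [reject]
  "aabb" -> q0 [reject]

No prefix is accepted


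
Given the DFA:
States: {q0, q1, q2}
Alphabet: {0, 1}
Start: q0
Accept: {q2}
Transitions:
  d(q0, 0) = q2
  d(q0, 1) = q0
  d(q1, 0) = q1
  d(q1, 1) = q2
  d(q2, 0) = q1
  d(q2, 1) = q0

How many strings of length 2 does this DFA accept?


Enumerating all length-2 strings:
  "00" -> q1 [reject]
  "01" -> q0 [reject]
  "10" -> q2 [accept]
  "11" -> q0 [reject]

1 out of 4


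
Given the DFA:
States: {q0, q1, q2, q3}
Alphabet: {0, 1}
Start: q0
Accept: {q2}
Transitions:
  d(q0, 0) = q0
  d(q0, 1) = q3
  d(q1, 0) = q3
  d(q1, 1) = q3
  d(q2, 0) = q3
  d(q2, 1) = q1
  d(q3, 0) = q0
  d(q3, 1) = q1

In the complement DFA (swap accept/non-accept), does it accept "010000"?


Trace: q0 -> q0 -> q3 -> q0 -> q0 -> q0 -> q0
Final: q0
Original accept: {q2}
Complement: q0 is not in original accept

Yes, complement accepts (original rejects)


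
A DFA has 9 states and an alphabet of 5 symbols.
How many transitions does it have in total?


Each state has exactly one transition per symbol.
9 * 5 = 45

45


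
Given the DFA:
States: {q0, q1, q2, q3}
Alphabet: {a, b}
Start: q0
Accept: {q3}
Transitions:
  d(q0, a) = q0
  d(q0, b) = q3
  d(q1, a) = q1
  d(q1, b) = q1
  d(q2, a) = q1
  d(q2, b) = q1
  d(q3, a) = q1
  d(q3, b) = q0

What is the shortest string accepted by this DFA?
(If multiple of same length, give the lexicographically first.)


BFS by string length (lex-first path to each state shown):
  len 0: q0<-""
  len 1: q0<-"a", q3<-"b"
Found accept state at length 1.

"b"


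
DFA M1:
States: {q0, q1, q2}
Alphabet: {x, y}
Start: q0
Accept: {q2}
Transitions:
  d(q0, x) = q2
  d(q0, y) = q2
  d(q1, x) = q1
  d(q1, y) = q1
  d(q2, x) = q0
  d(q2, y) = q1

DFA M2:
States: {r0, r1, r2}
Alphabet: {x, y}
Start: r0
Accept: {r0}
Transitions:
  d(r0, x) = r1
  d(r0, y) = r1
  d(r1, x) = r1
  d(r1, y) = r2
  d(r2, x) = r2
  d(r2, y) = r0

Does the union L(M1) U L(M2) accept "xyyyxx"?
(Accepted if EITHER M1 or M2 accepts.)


M1: final=q1 accepted=False
M2: final=r1 accepted=False

No, union rejects (neither accepts)


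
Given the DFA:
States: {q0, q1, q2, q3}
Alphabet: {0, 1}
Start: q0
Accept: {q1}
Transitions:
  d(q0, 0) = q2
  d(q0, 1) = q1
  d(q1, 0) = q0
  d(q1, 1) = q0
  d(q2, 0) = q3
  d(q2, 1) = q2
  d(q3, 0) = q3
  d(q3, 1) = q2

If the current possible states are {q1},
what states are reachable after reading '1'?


Apply transition on '1' from each current state:
  d(q1, 1) = q0

{q0}


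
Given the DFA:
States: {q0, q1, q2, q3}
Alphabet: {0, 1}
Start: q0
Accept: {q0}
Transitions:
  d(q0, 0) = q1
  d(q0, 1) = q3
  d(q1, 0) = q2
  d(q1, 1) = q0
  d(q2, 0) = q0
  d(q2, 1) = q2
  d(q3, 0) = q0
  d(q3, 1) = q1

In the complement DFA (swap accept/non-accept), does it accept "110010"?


Trace: q0 -> q3 -> q1 -> q2 -> q0 -> q3 -> q0
Final: q0
Original accept: {q0}
Complement: q0 is in original accept

No, complement rejects (original accepts)


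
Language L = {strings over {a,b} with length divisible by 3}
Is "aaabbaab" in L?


length = 8; 8 mod 3 = 2

No, "aaabbaab" is not in L


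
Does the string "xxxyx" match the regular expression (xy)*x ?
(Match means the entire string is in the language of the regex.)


|string| = 5; first = 'x'; last = 'x'

No, "xxxyx" does not match (xy)*x
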